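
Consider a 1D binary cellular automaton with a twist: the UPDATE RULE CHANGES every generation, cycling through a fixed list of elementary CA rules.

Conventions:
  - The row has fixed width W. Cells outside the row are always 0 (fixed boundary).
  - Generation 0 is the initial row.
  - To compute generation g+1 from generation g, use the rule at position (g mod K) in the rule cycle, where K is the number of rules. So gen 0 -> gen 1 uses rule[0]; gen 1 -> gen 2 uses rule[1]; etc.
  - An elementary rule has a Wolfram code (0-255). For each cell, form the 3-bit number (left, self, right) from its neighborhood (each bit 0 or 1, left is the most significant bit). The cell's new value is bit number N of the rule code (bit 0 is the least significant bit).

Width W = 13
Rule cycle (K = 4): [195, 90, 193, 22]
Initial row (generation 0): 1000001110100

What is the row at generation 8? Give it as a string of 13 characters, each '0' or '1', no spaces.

Answer: 1111110001111

Derivation:
Gen 0: 1000001110100
Gen 1 (rule 195): 0011110110001
Gen 2 (rule 90): 0110010111010
Gen 3 (rule 193): 0010000011000
Gen 4 (rule 22): 0111000100100
Gen 5 (rule 195): 1011011001001
Gen 6 (rule 90): 0011011110110
Gen 7 (rule 193): 1001001110010
Gen 8 (rule 22): 1111110001111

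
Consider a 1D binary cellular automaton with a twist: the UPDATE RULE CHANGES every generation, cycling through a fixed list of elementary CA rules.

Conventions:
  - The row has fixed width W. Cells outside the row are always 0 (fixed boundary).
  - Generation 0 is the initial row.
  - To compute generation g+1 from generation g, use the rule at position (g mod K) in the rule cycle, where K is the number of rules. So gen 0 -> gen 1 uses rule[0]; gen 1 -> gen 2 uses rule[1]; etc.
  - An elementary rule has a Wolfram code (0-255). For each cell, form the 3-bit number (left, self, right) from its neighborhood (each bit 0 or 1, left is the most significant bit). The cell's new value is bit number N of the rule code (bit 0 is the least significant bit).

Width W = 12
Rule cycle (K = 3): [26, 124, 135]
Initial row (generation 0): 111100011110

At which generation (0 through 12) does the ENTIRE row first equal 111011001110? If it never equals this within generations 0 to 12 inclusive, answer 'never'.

Answer: never

Derivation:
Gen 0: 111100011110
Gen 1 (rule 26): 100010110001
Gen 2 (rule 124): 110011111001
Gen 3 (rule 135): 000101110011
Gen 4 (rule 26): 001001001110
Gen 5 (rule 124): 001101101011
Gen 6 (rule 135): 110000001000
Gen 7 (rule 26): 101000010100
Gen 8 (rule 124): 111100011110
Gen 9 (rule 135): 011001101100
Gen 10 (rule 26): 110111001010
Gen 11 (rule 124): 111101101111
Gen 12 (rule 135): 011000000110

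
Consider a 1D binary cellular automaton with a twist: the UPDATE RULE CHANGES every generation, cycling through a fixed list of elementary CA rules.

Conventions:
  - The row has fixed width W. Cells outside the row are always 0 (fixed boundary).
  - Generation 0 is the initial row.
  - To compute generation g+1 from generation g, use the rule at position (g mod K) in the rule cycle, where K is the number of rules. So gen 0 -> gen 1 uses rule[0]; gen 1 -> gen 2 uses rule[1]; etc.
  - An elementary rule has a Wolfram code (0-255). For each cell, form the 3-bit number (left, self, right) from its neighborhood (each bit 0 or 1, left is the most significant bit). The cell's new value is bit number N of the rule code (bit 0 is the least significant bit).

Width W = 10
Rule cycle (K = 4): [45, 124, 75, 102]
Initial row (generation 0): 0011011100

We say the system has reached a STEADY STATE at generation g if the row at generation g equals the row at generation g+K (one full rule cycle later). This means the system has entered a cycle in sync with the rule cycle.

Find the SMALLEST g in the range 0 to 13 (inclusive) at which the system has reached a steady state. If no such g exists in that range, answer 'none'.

Gen 0: 0011011100
Gen 1 (rule 45): 1010110001
Gen 2 (rule 124): 1111111001
Gen 3 (rule 75): 1000001010
Gen 4 (rule 102): 1000011110
Gen 5 (rule 45): 1011010000
Gen 6 (rule 124): 1111111000
Gen 7 (rule 75): 1000001011
Gen 8 (rule 102): 1000011101
Gen 9 (rule 45): 1011010011
Gen 10 (rule 124): 1111111011
Gen 11 (rule 75): 1000001011
Gen 12 (rule 102): 1000011101
Gen 13 (rule 45): 1011010011
Gen 14 (rule 124): 1111111011
Gen 15 (rule 75): 1000001011
Gen 16 (rule 102): 1000011101
Gen 17 (rule 45): 1011010011

Answer: 7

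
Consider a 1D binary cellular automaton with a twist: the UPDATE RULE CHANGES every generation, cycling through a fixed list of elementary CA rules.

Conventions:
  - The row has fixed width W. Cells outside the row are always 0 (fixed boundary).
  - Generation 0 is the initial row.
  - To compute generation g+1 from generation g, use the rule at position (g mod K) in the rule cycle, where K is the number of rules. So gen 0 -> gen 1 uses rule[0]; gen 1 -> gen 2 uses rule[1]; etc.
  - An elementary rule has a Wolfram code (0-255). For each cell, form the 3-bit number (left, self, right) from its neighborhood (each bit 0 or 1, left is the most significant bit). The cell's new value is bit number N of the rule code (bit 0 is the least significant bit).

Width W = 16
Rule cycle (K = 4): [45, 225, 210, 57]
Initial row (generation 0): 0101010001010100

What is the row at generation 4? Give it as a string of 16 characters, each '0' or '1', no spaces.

Answer: 0011000111010000

Derivation:
Gen 0: 0101010001010100
Gen 1 (rule 45): 0111110101111101
Gen 2 (rule 225): 0011111010111110
Gen 3 (rule 210): 0101111000011111
Gen 4 (rule 57): 0011000111010000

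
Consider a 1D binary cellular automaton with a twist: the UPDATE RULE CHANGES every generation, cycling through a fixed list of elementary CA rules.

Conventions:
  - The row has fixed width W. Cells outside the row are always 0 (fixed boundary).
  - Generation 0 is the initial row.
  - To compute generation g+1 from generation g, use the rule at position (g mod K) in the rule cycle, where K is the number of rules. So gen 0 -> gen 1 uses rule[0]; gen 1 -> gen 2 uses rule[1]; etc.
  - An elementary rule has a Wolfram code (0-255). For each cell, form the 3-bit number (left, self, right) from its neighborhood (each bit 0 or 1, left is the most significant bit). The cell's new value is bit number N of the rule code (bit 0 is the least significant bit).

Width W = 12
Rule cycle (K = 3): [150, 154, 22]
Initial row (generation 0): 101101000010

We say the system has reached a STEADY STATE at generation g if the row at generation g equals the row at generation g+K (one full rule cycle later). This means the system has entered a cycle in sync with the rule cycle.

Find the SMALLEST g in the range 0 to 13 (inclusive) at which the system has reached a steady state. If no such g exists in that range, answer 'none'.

Answer: none

Derivation:
Gen 0: 101101000010
Gen 1 (rule 150): 100001100111
Gen 2 (rule 154): 010011011110
Gen 3 (rule 22): 111100000001
Gen 4 (rule 150): 011010000011
Gen 5 (rule 154): 110001000110
Gen 6 (rule 22): 001011101001
Gen 7 (rule 150): 011001001111
Gen 8 (rule 154): 110110111110
Gen 9 (rule 22): 000000000001
Gen 10 (rule 150): 000000000011
Gen 11 (rule 154): 000000000110
Gen 12 (rule 22): 000000001001
Gen 13 (rule 150): 000000011111
Gen 14 (rule 154): 000000111110
Gen 15 (rule 22): 000001000001
Gen 16 (rule 150): 000011100011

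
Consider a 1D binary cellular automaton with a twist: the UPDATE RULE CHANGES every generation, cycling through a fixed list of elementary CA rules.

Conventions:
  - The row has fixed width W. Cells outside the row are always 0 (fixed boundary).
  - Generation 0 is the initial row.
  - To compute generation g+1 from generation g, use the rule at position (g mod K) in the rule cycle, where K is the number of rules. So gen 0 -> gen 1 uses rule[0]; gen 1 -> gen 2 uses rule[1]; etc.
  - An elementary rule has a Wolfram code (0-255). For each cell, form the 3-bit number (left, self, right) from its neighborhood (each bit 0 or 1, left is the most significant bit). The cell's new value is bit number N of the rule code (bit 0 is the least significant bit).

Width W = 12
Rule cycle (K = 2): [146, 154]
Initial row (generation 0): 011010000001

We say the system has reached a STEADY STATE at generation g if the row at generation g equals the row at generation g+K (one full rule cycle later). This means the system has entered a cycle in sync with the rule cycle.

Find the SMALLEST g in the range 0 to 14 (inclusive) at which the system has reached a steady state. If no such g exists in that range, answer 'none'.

Gen 0: 011010000001
Gen 1 (rule 146): 100001000010
Gen 2 (rule 154): 010010100101
Gen 3 (rule 146): 101100011000
Gen 4 (rule 154): 001010110100
Gen 5 (rule 146): 010000000010
Gen 6 (rule 154): 101000000101
Gen 7 (rule 146): 000100001000
Gen 8 (rule 154): 001010010100
Gen 9 (rule 146): 010001100010
Gen 10 (rule 154): 101011010101
Gen 11 (rule 146): 000000000000
Gen 12 (rule 154): 000000000000
Gen 13 (rule 146): 000000000000
Gen 14 (rule 154): 000000000000
Gen 15 (rule 146): 000000000000
Gen 16 (rule 154): 000000000000

Answer: 11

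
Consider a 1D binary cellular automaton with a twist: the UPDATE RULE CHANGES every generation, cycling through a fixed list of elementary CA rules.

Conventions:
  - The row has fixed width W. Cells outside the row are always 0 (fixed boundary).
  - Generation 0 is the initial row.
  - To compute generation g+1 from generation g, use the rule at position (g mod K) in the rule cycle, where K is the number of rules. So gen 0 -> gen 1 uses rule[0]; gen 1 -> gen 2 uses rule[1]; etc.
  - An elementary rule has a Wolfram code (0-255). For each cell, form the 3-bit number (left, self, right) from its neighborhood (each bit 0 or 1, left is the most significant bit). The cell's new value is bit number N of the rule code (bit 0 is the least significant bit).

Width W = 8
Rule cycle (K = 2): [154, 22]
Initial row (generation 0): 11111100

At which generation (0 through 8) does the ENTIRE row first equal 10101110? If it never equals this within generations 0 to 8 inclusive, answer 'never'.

Gen 0: 11111100
Gen 1 (rule 154): 11111010
Gen 2 (rule 22): 00000011
Gen 3 (rule 154): 00000110
Gen 4 (rule 22): 00001001
Gen 5 (rule 154): 00010110
Gen 6 (rule 22): 00110001
Gen 7 (rule 154): 01101010
Gen 8 (rule 22): 10001011

Answer: never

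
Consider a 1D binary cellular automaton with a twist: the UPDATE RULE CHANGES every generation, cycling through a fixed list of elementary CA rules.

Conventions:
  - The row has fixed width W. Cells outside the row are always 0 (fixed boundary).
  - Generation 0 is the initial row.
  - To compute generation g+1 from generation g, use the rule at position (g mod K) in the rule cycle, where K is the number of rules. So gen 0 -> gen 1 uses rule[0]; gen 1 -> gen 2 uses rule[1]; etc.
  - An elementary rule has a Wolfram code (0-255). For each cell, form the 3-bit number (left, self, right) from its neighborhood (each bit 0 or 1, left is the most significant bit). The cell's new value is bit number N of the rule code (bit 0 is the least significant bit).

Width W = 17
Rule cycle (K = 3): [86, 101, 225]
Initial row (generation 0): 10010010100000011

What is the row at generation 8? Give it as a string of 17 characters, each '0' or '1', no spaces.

Answer: 11110010100101111

Derivation:
Gen 0: 10010010100000011
Gen 1 (rule 86): 11111110110000101
Gen 2 (rule 101): 00000011010110111
Gen 3 (rule 225): 11111001101011011
Gen 4 (rule 86): 00001110101001001
Gen 5 (rule 101): 11100011111001001
Gen 6 (rule 225): 01101001111000000
Gen 7 (rule 86): 10101110001100000
Gen 8 (rule 101): 11110010100101111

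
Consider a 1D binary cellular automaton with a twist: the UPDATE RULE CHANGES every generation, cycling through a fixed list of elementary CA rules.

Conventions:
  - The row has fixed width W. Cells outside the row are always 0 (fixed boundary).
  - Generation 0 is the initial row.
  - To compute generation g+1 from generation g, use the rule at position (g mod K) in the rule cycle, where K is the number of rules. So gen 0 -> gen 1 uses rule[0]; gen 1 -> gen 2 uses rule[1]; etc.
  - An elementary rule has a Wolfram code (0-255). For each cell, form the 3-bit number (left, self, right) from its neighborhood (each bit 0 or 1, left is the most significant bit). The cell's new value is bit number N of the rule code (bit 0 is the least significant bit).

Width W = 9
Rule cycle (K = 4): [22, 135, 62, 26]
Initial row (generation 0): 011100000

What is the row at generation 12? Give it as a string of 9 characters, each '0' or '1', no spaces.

Gen 0: 011100000
Gen 1 (rule 22): 100010000
Gen 2 (rule 135): 101110111
Gen 3 (rule 62): 111001100
Gen 4 (rule 26): 100111010
Gen 5 (rule 22): 111000011
Gen 6 (rule 135): 010011100
Gen 7 (rule 62): 111110010
Gen 8 (rule 26): 100001101
Gen 9 (rule 22): 110010001
Gen 10 (rule 135): 000110111
Gen 11 (rule 62): 001101100
Gen 12 (rule 26): 011001010

Answer: 011001010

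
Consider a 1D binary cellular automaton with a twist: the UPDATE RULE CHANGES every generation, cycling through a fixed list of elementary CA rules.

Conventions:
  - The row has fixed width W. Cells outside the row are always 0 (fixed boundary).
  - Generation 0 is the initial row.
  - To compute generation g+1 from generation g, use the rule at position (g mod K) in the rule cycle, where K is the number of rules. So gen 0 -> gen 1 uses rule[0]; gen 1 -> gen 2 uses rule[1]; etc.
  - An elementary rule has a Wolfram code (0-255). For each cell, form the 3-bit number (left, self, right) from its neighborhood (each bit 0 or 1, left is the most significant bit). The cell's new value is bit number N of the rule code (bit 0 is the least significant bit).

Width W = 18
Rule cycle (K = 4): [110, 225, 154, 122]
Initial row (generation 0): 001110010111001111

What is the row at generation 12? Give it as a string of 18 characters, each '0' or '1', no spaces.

Answer: 110011001100000110

Derivation:
Gen 0: 001110010111001111
Gen 1 (rule 110): 011010111101011001
Gen 2 (rule 225): 001101011110101000
Gen 3 (rule 154): 011000011100000100
Gen 4 (rule 122): 111100110110001010
Gen 5 (rule 110): 100101111110011110
Gen 6 (rule 225): 000010111110001110
Gen 7 (rule 154): 000100111101011101
Gen 8 (rule 122): 001011100110110110
Gen 9 (rule 110): 011110101111111110
Gen 10 (rule 225): 001111010111111110
Gen 11 (rule 154): 011110000111111101
Gen 12 (rule 122): 110011001100000110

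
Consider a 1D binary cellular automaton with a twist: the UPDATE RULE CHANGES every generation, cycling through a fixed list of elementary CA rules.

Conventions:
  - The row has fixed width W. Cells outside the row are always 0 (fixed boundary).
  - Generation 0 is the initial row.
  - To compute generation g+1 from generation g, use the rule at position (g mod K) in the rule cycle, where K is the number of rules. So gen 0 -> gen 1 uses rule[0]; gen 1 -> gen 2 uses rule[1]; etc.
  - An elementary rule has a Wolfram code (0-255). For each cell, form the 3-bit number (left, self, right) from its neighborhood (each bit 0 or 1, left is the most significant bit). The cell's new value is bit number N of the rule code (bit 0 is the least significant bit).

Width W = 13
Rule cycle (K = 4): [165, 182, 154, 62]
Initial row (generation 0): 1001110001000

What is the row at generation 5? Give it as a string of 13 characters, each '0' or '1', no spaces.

Answer: 0110011110010

Derivation:
Gen 0: 1001110001000
Gen 1 (rule 165): 1000100101011
Gen 2 (rule 182): 1101111111100
Gen 3 (rule 154): 1001111111010
Gen 4 (rule 62): 1111000000111
Gen 5 (rule 165): 0110011110010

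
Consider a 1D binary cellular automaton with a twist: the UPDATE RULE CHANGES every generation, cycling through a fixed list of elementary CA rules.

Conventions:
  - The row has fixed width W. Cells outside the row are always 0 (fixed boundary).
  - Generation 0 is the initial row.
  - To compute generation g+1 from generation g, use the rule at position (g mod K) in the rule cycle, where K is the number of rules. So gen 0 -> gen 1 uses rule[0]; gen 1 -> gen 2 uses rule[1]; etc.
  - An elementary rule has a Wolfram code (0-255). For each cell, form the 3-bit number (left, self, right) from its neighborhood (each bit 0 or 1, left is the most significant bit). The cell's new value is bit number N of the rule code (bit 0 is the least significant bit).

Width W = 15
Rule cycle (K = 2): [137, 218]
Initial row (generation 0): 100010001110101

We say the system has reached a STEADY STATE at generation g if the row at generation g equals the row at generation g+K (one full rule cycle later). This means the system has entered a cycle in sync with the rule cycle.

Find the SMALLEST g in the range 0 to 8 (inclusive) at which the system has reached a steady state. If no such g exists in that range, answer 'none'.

Answer: 8

Derivation:
Gen 0: 100010001110101
Gen 1 (rule 137): 001000101100000
Gen 2 (rule 218): 010101001110000
Gen 3 (rule 137): 000000001100111
Gen 4 (rule 218): 000000011111111
Gen 5 (rule 137): 111111011111110
Gen 6 (rule 218): 111111011111111
Gen 7 (rule 137): 111110011111110
Gen 8 (rule 218): 111111111111111
Gen 9 (rule 137): 111111111111110
Gen 10 (rule 218): 111111111111111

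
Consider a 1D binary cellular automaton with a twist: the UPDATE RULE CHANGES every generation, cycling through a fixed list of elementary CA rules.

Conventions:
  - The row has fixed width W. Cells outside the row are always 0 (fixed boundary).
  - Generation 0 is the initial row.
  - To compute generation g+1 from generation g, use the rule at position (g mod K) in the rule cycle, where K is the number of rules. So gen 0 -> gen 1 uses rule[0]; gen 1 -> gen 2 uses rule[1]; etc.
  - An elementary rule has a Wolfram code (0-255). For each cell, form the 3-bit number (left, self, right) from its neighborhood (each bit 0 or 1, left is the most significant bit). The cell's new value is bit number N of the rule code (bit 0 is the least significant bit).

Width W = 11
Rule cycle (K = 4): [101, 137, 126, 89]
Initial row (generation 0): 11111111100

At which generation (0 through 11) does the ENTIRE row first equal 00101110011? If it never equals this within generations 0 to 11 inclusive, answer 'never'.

Answer: never

Derivation:
Gen 0: 11111111100
Gen 1 (rule 101): 00000000101
Gen 2 (rule 137): 11111110000
Gen 3 (rule 126): 10000011000
Gen 4 (rule 89): 01111011111
Gen 5 (rule 101): 00001100001
Gen 6 (rule 137): 11101001100
Gen 7 (rule 126): 10111111110
Gen 8 (rule 89): 00100000011
Gen 9 (rule 101): 10101111001
Gen 10 (rule 137): 00001110000
Gen 11 (rule 126): 00011011000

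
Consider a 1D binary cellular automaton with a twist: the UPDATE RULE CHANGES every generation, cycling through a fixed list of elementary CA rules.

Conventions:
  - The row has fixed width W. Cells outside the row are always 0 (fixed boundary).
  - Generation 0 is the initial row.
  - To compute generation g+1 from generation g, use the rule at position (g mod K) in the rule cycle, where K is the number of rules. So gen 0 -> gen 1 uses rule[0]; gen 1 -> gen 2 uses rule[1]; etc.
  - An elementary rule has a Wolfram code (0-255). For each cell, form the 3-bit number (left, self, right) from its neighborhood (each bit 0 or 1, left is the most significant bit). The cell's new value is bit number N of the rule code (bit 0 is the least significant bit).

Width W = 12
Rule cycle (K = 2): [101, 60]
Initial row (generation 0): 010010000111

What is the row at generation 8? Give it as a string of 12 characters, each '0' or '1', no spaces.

Gen 0: 010010000111
Gen 1 (rule 101): 010010110001
Gen 2 (rule 60): 011011101001
Gen 3 (rule 101): 001100111001
Gen 4 (rule 60): 001010100101
Gen 5 (rule 101): 101111100111
Gen 6 (rule 60): 111000010100
Gen 7 (rule 101): 001011011101
Gen 8 (rule 60): 001110110011

Answer: 001110110011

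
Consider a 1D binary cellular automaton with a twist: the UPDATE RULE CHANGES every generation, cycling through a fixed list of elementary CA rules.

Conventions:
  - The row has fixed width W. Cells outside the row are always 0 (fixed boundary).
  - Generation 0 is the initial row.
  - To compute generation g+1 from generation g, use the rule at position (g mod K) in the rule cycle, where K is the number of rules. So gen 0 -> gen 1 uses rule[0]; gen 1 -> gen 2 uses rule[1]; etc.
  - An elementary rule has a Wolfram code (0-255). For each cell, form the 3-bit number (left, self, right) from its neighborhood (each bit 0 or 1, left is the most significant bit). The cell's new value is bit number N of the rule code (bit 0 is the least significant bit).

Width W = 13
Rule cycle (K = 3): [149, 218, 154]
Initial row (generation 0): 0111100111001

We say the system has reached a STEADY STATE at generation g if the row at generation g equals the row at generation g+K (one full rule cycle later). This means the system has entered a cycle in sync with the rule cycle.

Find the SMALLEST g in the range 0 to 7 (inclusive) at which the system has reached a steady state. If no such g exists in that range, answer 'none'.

Answer: none

Derivation:
Gen 0: 0111100111001
Gen 1 (rule 149): 0011010010101
Gen 2 (rule 218): 0111001100000
Gen 3 (rule 154): 1110111010000
Gen 4 (rule 149): 0100010011111
Gen 5 (rule 218): 1010101111111
Gen 6 (rule 154): 0000001111110
Gen 7 (rule 149): 1111100111101
Gen 8 (rule 218): 1111111111100
Gen 9 (rule 154): 1111111111010
Gen 10 (rule 149): 0111111110011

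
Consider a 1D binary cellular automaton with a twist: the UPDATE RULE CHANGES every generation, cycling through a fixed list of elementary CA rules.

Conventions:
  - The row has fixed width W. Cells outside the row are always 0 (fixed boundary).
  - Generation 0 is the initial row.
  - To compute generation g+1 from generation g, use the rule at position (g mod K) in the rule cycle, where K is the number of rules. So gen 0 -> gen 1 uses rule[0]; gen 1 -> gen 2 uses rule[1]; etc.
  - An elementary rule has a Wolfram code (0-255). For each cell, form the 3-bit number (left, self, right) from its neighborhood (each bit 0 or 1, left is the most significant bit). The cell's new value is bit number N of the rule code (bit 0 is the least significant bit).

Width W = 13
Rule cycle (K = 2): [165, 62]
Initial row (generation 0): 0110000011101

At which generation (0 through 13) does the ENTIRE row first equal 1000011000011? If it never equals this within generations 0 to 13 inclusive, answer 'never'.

Gen 0: 0110000011101
Gen 1 (rule 165): 0000111001011
Gen 2 (rule 62): 0001100111110
Gen 3 (rule 165): 1100000011100
Gen 4 (rule 62): 1010000110010
Gen 5 (rule 165): 1110110000010
Gen 6 (rule 62): 1001101000111
Gen 7 (rule 165): 1000011010010
Gen 8 (rule 62): 1100110111111
Gen 9 (rule 165): 0000001011110
Gen 10 (rule 62): 0000011110001
Gen 11 (rule 165): 1111001100101
Gen 12 (rule 62): 1000111011111
Gen 13 (rule 165): 1010010101110

Answer: never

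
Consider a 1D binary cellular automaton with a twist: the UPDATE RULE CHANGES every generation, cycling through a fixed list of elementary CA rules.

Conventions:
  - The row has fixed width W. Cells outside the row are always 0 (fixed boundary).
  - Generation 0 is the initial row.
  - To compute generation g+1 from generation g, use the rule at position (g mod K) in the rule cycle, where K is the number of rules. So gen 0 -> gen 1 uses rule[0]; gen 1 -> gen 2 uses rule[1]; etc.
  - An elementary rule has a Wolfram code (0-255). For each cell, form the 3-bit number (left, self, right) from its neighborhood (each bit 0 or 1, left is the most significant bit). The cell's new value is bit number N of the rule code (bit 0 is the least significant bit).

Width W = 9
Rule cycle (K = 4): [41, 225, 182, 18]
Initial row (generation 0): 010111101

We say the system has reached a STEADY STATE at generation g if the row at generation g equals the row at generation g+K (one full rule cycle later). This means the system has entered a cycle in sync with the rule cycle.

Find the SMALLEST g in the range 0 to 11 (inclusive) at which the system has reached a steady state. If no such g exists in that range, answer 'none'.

Answer: 4

Derivation:
Gen 0: 010111101
Gen 1 (rule 41): 001100010
Gen 2 (rule 225): 100101000
Gen 3 (rule 182): 111111100
Gen 4 (rule 18): 000000010
Gen 5 (rule 41): 111111000
Gen 6 (rule 225): 011111011
Gen 7 (rule 182): 101110100
Gen 8 (rule 18): 000000010
Gen 9 (rule 41): 111111000
Gen 10 (rule 225): 011111011
Gen 11 (rule 182): 101110100
Gen 12 (rule 18): 000000010
Gen 13 (rule 41): 111111000
Gen 14 (rule 225): 011111011
Gen 15 (rule 182): 101110100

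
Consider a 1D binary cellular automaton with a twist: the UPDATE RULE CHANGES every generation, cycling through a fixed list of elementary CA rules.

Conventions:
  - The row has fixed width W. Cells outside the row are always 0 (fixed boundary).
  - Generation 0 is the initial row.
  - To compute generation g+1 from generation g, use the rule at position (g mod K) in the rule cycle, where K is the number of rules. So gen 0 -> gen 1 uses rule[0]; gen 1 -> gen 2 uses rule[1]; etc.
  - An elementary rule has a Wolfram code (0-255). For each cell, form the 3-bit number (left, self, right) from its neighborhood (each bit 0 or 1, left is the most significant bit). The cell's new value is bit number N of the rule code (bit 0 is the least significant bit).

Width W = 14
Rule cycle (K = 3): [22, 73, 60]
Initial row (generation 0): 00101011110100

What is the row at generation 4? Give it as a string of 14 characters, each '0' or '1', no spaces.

Answer: 11011111010001

Derivation:
Gen 0: 00101011110100
Gen 1 (rule 22): 01101000000110
Gen 2 (rule 73): 01100011110110
Gen 3 (rule 60): 01010010001101
Gen 4 (rule 22): 11011111010001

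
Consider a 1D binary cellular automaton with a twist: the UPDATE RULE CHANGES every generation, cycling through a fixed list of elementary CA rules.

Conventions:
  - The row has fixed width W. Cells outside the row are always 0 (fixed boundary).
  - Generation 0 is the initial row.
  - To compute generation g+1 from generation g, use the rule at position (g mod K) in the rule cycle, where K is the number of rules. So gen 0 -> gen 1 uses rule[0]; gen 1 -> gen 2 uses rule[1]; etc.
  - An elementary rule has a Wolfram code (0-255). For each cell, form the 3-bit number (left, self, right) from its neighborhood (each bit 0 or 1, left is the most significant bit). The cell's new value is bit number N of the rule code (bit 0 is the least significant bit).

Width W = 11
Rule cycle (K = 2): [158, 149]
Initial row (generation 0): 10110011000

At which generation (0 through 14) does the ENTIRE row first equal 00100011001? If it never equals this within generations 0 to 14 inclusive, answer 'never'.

Gen 0: 10110011000
Gen 1 (rule 158): 10101110100
Gen 2 (rule 149): 10100100111
Gen 3 (rule 158): 10111111110
Gen 4 (rule 149): 10011111101
Gen 5 (rule 158): 11111111001
Gen 6 (rule 149): 01111110101
Gen 7 (rule 158): 11111100101
Gen 8 (rule 149): 01111010101
Gen 9 (rule 158): 11110010101
Gen 10 (rule 149): 01101010101
Gen 11 (rule 158): 11001010101
Gen 12 (rule 149): 00101010101
Gen 13 (rule 158): 01101010101
Gen 14 (rule 149): 00001010101

Answer: never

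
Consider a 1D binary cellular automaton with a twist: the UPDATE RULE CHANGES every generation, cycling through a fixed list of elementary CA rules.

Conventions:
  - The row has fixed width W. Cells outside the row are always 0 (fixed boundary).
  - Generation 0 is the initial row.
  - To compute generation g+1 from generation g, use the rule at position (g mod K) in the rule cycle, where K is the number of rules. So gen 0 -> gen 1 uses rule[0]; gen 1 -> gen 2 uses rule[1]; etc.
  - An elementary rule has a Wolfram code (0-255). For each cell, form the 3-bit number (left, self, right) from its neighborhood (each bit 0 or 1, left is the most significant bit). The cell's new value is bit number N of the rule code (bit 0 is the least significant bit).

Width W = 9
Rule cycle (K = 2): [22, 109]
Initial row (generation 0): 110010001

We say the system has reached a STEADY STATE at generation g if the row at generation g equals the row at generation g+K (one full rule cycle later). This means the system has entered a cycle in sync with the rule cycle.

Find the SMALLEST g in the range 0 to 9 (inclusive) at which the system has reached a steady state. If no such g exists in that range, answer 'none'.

Answer: 4

Derivation:
Gen 0: 110010001
Gen 1 (rule 22): 001111011
Gen 2 (rule 109): 101001111
Gen 3 (rule 22): 101110000
Gen 4 (rule 109): 111010111
Gen 5 (rule 22): 000010000
Gen 6 (rule 109): 111010111
Gen 7 (rule 22): 000010000
Gen 8 (rule 109): 111010111
Gen 9 (rule 22): 000010000
Gen 10 (rule 109): 111010111
Gen 11 (rule 22): 000010000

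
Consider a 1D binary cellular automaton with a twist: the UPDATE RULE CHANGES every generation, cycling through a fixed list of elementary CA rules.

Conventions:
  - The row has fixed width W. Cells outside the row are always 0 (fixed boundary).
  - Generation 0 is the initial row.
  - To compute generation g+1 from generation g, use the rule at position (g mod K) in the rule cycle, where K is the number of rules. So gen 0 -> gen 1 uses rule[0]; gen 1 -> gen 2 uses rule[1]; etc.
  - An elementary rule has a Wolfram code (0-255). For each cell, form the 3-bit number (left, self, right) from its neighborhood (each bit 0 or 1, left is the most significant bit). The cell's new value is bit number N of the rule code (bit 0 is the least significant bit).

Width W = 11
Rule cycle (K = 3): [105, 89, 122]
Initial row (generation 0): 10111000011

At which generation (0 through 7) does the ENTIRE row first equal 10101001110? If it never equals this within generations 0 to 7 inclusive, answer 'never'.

Answer: never

Derivation:
Gen 0: 10111000011
Gen 1 (rule 105): 01101011011
Gen 2 (rule 89): 01100011011
Gen 3 (rule 122): 11110111111
Gen 4 (rule 105): 10011100001
Gen 5 (rule 89): 01010111100
Gen 6 (rule 122): 10101100110
Gen 7 (rule 105): 01011100110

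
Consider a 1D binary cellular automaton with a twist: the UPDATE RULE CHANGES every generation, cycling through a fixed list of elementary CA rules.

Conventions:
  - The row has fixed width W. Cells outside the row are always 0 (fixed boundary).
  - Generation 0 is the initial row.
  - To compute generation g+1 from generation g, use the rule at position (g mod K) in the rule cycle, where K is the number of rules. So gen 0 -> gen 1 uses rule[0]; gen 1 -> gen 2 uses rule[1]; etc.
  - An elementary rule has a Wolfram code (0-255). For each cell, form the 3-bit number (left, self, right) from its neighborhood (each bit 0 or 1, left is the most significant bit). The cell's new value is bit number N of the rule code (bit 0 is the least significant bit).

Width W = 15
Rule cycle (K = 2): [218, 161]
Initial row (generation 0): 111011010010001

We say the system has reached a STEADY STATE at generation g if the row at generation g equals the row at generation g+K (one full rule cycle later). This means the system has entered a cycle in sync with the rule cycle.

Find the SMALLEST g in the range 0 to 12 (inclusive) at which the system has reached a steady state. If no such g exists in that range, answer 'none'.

Gen 0: 111011010010001
Gen 1 (rule 218): 111011001101010
Gen 2 (rule 161): 010100000010100
Gen 3 (rule 218): 100010000100010
Gen 4 (rule 161): 001000110001000
Gen 5 (rule 218): 010101111010100
Gen 6 (rule 161): 001010110101001
Gen 7 (rule 218): 010000110000110
Gen 8 (rule 161): 000110000110000
Gen 9 (rule 218): 001111001111000
Gen 10 (rule 161): 100110000110011
Gen 11 (rule 218): 011111001111111
Gen 12 (rule 161): 001110000111110
Gen 13 (rule 218): 011111001111111
Gen 14 (rule 161): 001110000111110

Answer: 11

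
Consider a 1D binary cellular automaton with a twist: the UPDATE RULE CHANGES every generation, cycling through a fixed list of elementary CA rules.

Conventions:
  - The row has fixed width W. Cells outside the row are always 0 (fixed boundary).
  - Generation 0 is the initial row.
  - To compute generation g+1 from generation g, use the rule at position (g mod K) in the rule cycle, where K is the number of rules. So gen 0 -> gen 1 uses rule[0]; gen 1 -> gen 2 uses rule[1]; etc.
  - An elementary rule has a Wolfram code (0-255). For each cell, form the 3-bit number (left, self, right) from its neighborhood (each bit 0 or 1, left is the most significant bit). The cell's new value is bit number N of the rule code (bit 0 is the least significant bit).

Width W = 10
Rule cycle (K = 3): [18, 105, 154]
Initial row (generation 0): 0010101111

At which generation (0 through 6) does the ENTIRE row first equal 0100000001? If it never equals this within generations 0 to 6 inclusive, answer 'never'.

Gen 0: 0010101111
Gen 1 (rule 18): 0100000000
Gen 2 (rule 105): 0001111111
Gen 3 (rule 154): 0011111110
Gen 4 (rule 18): 0100000001
Gen 5 (rule 105): 0001111100
Gen 6 (rule 154): 0011111010

Answer: 4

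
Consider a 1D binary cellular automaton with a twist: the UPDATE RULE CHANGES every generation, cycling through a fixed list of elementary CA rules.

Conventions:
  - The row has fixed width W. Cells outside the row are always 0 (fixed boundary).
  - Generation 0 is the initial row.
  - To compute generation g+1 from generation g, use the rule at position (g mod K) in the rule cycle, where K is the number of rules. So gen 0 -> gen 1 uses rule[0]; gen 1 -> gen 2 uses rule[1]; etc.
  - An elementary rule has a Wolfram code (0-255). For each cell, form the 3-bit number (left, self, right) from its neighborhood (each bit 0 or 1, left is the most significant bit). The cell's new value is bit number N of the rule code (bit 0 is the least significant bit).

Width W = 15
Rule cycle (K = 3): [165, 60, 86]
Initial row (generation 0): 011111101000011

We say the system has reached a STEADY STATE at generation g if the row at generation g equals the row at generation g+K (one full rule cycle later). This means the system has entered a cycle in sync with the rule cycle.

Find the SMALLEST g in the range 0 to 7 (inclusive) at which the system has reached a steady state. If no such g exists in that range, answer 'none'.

Gen 0: 011111101000011
Gen 1 (rule 165): 001111011011000
Gen 2 (rule 60): 001000110110100
Gen 3 (rule 86): 011101010010110
Gen 4 (rule 165): 001011110011000
Gen 5 (rule 60): 001110001010100
Gen 6 (rule 86): 010011011010110
Gen 7 (rule 165): 010000100111000
Gen 8 (rule 60): 011000110100100
Gen 9 (rule 86): 101101010111110
Gen 10 (rule 165): 110011111011100

Answer: none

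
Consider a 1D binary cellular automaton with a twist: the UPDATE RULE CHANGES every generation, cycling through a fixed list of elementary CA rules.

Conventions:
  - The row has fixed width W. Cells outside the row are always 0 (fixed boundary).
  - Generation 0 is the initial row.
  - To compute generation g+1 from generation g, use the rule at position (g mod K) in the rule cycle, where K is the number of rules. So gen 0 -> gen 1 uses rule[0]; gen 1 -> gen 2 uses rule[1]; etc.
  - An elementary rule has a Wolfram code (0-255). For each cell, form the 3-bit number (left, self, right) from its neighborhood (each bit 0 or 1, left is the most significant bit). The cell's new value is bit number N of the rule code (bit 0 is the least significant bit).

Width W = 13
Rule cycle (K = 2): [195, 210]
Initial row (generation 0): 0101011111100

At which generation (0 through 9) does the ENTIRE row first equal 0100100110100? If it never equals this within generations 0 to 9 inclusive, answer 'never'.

Gen 0: 0101011111100
Gen 1 (rule 195): 1000001111101
Gen 2 (rule 210): 0100010111100
Gen 3 (rule 195): 1001100011101
Gen 4 (rule 210): 0110110101100
Gen 5 (rule 195): 1010010000101
Gen 6 (rule 210): 0001101001000
Gen 7 (rule 195): 1110100010011
Gen 8 (rule 210): 0110010101101
Gen 9 (rule 195): 1010100000100

Answer: never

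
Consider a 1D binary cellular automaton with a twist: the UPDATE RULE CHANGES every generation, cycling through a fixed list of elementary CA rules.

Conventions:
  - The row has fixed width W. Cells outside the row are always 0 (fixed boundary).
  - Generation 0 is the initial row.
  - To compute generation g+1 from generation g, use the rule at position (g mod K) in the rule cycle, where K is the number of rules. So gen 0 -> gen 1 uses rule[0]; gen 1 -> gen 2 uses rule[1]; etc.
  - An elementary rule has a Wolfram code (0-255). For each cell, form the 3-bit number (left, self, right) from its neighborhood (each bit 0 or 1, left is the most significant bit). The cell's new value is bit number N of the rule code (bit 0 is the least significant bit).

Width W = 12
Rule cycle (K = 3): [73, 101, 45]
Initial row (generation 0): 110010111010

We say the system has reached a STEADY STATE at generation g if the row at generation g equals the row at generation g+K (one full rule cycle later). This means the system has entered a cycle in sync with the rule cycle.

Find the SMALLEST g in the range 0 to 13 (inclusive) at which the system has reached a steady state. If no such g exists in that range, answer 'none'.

Gen 0: 110010111010
Gen 1 (rule 73): 110000101000
Gen 2 (rule 101): 010110111011
Gen 3 (rule 45): 011101100110
Gen 4 (rule 73): 010101100110
Gen 5 (rule 101): 011110100010
Gen 6 (rule 45): 010001101010
Gen 7 (rule 73): 000101100000
Gen 8 (rule 101): 110110101111
Gen 9 (rule 45): 101101111000
Gen 10 (rule 73): 001101001011
Gen 11 (rule 101): 100111001101
Gen 12 (rule 45): 100100001011
Gen 13 (rule 73): 000001100011
Gen 14 (rule 101): 111100101001
Gen 15 (rule 45): 100000111001
Gen 16 (rule 73): 001110101000

Answer: none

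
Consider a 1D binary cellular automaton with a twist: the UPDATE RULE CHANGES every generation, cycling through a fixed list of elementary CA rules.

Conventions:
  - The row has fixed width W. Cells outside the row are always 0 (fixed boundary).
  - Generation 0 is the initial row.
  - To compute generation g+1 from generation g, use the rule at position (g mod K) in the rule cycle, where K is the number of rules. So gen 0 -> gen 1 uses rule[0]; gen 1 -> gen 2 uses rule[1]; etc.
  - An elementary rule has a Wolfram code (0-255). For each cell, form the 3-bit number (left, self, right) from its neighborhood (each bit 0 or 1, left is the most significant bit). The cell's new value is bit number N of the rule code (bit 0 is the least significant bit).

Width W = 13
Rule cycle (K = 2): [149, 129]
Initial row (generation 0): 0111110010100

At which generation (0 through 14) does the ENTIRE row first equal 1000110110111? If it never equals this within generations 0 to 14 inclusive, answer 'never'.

Gen 0: 0111110010100
Gen 1 (rule 149): 0011101010111
Gen 2 (rule 129): 1001000000010
Gen 3 (rule 149): 1101111111011
Gen 4 (rule 129): 0000111110000
Gen 5 (rule 149): 1110011101111
Gen 6 (rule 129): 0100001000110
Gen 7 (rule 149): 0111101110001
Gen 8 (rule 129): 0011000100100
Gen 9 (rule 149): 1000110110111
Gen 10 (rule 129): 0010000000010
Gen 11 (rule 149): 1011111111011
Gen 12 (rule 129): 0001111110000
Gen 13 (rule 149): 1100111101111
Gen 14 (rule 129): 0000011000110

Answer: 9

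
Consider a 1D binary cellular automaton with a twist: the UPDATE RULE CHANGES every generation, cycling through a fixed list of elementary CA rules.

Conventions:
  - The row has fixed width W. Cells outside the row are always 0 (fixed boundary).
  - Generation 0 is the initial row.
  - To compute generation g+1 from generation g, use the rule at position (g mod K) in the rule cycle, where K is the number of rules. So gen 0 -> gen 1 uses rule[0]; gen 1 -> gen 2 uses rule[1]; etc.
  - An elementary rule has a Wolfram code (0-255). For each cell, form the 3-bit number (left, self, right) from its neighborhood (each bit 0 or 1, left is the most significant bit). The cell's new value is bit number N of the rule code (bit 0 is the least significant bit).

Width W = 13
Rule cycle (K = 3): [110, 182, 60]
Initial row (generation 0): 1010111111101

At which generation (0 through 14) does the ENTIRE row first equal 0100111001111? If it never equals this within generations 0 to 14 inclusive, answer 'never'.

Gen 0: 1010111111101
Gen 1 (rule 110): 1111100000111
Gen 2 (rule 182): 0111010001010
Gen 3 (rule 60): 0100111001111
Gen 4 (rule 110): 1101101011001
Gen 5 (rule 182): 0010011100111
Gen 6 (rule 60): 0011010010100
Gen 7 (rule 110): 0111110111100
Gen 8 (rule 182): 1011101011010
Gen 9 (rule 60): 1110011110111
Gen 10 (rule 110): 1010110011101
Gen 11 (rule 182): 1111001101011
Gen 12 (rule 60): 1000101011110
Gen 13 (rule 110): 1001111110010
Gen 14 (rule 182): 1110111101111

Answer: 3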